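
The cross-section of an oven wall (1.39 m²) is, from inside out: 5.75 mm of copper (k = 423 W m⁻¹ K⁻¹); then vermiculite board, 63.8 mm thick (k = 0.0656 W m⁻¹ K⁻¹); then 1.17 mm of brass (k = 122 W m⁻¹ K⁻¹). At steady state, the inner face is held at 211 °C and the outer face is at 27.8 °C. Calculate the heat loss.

Treat each layer as a resistance in series:
  R_copper = L/(kA) = 0.00575/(423·1.39) = 9.779×10^-6 K/W
  R_vermiculite board = L/(kA) = 0.0638/(0.0656·1.39) = 0.6997 K/W
  R_brass = L/(kA) = 0.00117/(122·1.39) = 6.899×10^-6 K/W
ΣR = 9.779×10^-6 + 0.6997 + 6.899×10^-6 = 0.6997 K/W
Q = ΔT/ΣR = (211 °C − 27.8 °C)/0.6997 = 262 W

Q = 262 W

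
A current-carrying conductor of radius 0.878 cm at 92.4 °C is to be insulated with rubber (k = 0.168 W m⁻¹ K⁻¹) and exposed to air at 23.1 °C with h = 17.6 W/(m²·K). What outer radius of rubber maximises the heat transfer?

r_cr = 0.955 cm

For a cylinder, r_cr = k_ins/h = 0.168/17.6 = 0.00955 m = 0.955 cm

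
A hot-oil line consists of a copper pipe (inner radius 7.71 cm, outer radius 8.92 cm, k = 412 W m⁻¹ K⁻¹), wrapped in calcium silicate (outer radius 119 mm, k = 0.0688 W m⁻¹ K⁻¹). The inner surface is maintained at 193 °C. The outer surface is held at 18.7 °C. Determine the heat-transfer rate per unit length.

Q' = 261 W/m

Treat each layer as a resistance in series:
  R'_copper = ln(0.0892/0.0771)/(2πk) = 0.1458/(2π·412) = 5.631×10^-5 m·K/W
  R'_calcium silicate = ln(0.119/0.0892)/(2πk) = 0.2882/(2π·0.0688) = 0.6668 m·K/W
ΣR = 5.631×10^-5 + 0.6668 = 0.6669 m·K/W
Q' = ΔT/ΣR = (193 °C − 18.7 °C)/0.6669 = 261 W/m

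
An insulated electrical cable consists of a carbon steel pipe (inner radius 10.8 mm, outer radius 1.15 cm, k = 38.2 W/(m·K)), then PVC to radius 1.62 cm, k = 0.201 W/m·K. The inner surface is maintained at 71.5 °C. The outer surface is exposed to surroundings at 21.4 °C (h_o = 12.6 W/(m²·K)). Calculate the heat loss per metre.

Q' = 47.7 W/m

Resistance network (inner→outer):
  R'_carbon steel = ln(0.0115/0.0108)/(2πk) = 0.06280/(2π·38.2) = 2.617×10^-4 m·K/W
  R'_PVC = ln(0.0162/0.0115)/(2πk) = 0.3427/(2π·0.201) = 0.2713 m·K/W
  R'_conv,out = 1/(2πr h) = 1/(2π·0.0162·12.6) = 0.7797 m·K/W
ΣR = 2.617×10^-4 + 0.2713 + 0.7797 = 1.051 m·K/W
Q' = ΔT/ΣR = (71.5 °C − 21.4 °C)/1.051 = 47.7 W/m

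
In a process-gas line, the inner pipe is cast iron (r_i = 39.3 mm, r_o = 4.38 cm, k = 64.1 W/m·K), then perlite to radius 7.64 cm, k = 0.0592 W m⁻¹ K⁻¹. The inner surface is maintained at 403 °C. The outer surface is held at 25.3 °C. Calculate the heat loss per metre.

Resistance network (inner→outer):
  R'_cast iron = ln(0.0438/0.0393)/(2πk) = 0.1084/(2π·64.1) = 2.692×10^-4 m·K/W
  R'_perlite = ln(0.0764/0.0438)/(2πk) = 0.5563/(2π·0.0592) = 1.496 m·K/W
ΣR = 2.692×10^-4 + 1.496 = 1.496 m·K/W
Q' = ΔT/ΣR = (403 °C − 25.3 °C)/1.496 = 252 W/m

Q' = 252 W/m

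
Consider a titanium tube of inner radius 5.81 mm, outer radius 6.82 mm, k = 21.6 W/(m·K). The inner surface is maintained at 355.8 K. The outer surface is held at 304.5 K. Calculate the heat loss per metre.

Q' = 43.4 kW/m

Q' = 2πk·ΔT/ln(r₂/r₁) = 2π × 21.6 × 51.3 / ln(0.00682/0.00581) = 43400 W/m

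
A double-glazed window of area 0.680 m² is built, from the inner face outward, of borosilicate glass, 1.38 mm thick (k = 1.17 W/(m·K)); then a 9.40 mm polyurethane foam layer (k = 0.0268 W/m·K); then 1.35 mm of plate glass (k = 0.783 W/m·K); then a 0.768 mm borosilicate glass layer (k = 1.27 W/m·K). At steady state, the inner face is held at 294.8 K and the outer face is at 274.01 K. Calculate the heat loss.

Resistance network (inner→outer):
  R_borosilicate glass = L/(kA) = 0.00138/(1.17·0.680) = 0.001735 K/W
  R_polyurethane foam = L/(kA) = 0.00940/(0.0268·0.680) = 0.5158 K/W
  R_plate glass = L/(kA) = 0.00135/(0.783·0.680) = 0.002535 K/W
  R_borosilicate glass = L/(kA) = 7.68×10^-4/(1.27·0.680) = 8.893×10^-4 K/W
ΣR = 0.001735 + 0.5158 + 0.002535 + 8.893×10^-4 = 0.5210 K/W
Q = ΔT/ΣR = (294.8 K − 274.01 K)/0.5210 = 39.9 W

Q = 39.9 W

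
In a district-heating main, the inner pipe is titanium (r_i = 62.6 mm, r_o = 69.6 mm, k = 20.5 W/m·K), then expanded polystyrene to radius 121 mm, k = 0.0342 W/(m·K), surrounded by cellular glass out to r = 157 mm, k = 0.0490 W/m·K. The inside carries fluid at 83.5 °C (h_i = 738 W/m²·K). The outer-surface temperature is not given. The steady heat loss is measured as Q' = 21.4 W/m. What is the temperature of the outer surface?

Series resistances:
  R'_conv,in = 1/(2πr h) = 1/(2π·0.0626·738) = 0.003445 m·K/W
  R'_titanium = ln(0.0696/0.0626)/(2πk) = 0.1060/(2π·20.5) = 8.229×10^-4 m·K/W
  R'_expanded polystyrene = ln(0.121/0.0696)/(2πk) = 0.5530/(2π·0.0342) = 2.574 m·K/W
  R'_cellular glass = ln(0.157/0.121)/(2πk) = 0.2605/(2π·0.0490) = 0.8460 m·K/W
ΣR = 3.424 m·K/W
ΔT = Q'·ΣR = 21.4 × 3.424 = 73.27 K
Heat flows outward, so T_out = T_in − ΔT = 83.5 − 73.27 = 10.2 °C

T_out = 10.2 °C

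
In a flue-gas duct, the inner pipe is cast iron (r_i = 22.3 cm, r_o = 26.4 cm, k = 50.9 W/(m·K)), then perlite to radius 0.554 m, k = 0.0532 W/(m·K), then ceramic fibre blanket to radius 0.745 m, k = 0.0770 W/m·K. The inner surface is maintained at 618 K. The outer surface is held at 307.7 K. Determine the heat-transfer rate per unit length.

Q' = 110 W/m

Series thermal resistances, inner to outer:
  R'_cast iron = ln(0.264/0.223)/(2πk) = 0.1688/(2π·50.9) = 5.277×10^-4 m·K/W
  R'_perlite = ln(0.554/0.264)/(2πk) = 0.7412/(2π·0.0532) = 2.217 m·K/W
  R'_ceramic fibre blanket = ln(0.745/0.554)/(2πk) = 0.2962/(2π·0.0770) = 0.6123 m·K/W
ΣR = 5.277×10^-4 + 2.217 + 0.6123 = 2.830 m·K/W
Q' = ΔT/ΣR = (618 K − 307.7 K)/2.830 = 110 W/m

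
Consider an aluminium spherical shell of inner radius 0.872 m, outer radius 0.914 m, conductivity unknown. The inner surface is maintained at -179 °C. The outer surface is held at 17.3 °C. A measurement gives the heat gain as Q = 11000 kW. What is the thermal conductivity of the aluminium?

ΣR = ΔT/Q = |-179 − 17.3|/1.10×10^7 = 1.785×10^-5 K/W
(1/r₁−1/r₂)/(4πk) = 1.785×10^-5 ⇒ k = 0.05270/(4π·1.785×10^-5) = 235 W/m·K

k = 235 W/m·K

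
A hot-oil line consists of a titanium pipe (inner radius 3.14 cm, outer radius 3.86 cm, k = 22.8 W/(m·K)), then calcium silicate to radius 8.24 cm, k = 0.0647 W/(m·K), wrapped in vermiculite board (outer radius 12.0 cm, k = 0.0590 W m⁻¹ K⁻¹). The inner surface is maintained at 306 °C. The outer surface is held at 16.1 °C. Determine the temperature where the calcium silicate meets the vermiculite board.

T = 118 °C

Treat each layer as a resistance in series:
  R'_titanium = ln(0.0386/0.0314)/(2πk) = 0.2064/(2π·22.8) = 0.001441 m·K/W
  R'_calcium silicate = ln(0.0824/0.0386)/(2πk) = 0.7583/(2π·0.0647) = 1.865 m·K/W
  R'_vermiculite board = ln(0.120/0.0824)/(2πk) = 0.3759/(2π·0.0590) = 1.014 m·K/W
ΣR = 0.001441 + 1.865 + 1.014 = 2.880 m·K/W
Q' = ΔT/ΣR = (306 °C − 16.1 °C)/2.880 = 100.7 W/m
From the inner boundary to the calcium silicate/vermiculite board interface, ΣR_partial = 1.866 m·K/W.
T_interface = T_in − Q'·ΣR_partial = 306 °C − (100.7)(1.866) = 118 °C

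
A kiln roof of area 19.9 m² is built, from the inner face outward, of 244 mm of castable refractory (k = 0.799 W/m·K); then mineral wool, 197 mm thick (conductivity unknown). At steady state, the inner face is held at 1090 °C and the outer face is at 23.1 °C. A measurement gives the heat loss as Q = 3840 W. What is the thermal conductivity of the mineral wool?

ΣR = ΔT/Q = |1090 − 23.1|/3840 = 0.2778 K/W
Known resistances:
  R_castable refractory = L/(kA) = 0.244/(0.799·19.9) = 0.01535 K/W
R_mineral wool = ΣR − ΣR_known = 0.2778 − 0.01535 = 0.2625 K/W
L/(kA) = 0.2625 ⇒ k = 0.197/(0.2625·19.9) = 0.0377 W/m·K

k = 0.0377 W/m·K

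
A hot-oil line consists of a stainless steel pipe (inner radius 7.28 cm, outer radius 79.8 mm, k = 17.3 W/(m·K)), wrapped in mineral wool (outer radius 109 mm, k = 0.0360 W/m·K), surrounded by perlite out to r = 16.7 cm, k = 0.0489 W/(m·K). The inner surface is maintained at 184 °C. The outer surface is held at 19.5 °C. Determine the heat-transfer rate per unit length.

Resistance network (inner→outer):
  R'_stainless steel = ln(0.0798/0.0728)/(2πk) = 0.09181/(2π·17.3) = 8.446×10^-4 m·K/W
  R'_mineral wool = ln(0.109/0.0798)/(2πk) = 0.3118/(2π·0.0360) = 1.379 m·K/W
  R'_perlite = ln(0.167/0.109)/(2πk) = 0.4266/(2π·0.0489) = 1.389 m·K/W
ΣR = 8.446×10^-4 + 1.379 + 1.389 = 2.769 m·K/W
Q' = ΔT/ΣR = (184 °C − 19.5 °C)/2.769 = 59.4 W/m

Q' = 59.4 W/m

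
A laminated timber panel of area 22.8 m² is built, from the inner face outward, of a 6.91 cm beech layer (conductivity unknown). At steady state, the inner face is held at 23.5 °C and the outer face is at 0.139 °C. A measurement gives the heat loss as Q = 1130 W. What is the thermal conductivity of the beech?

ΣR = ΔT/Q = |23.5 − 0.139|/1130 = 0.02067 K/W
L/(kA) = 0.02067 ⇒ k = 0.0691/(0.02067·22.8) = 0.147 W/m·K

k = 0.147 W/m·K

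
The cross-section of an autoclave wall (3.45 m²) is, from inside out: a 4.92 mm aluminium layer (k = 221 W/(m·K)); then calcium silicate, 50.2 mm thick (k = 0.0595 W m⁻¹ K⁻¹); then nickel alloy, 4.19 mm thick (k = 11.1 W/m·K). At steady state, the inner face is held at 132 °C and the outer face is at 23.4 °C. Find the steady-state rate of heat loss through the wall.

Q = 444 W

Resistance network (inner→outer):
  R_aluminium = L/(kA) = 0.00492/(221·3.45) = 6.453×10^-6 K/W
  R_calcium silicate = L/(kA) = 0.0502/(0.0595·3.45) = 0.2445 K/W
  R_nickel alloy = L/(kA) = 0.00419/(11.1·3.45) = 1.094×10^-4 K/W
ΣR = 6.453×10^-6 + 0.2445 + 1.094×10^-4 = 0.2446 K/W
Q = ΔT/ΣR = (132 °C − 23.4 °C)/0.2446 = 444 W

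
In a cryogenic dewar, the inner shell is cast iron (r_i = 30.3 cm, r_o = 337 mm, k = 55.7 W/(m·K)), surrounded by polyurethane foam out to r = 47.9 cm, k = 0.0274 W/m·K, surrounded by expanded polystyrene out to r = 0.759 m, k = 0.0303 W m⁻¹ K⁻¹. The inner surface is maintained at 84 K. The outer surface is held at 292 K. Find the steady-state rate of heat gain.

Q = 45.4 W

Treat each layer as a resistance in series:
  R_cast iron = (1/0.303 − 1/0.337)/(4πk) = 0.3330/(4π·55.7) = 4.757×10^-4 K/W
  R_polyurethane foam = (1/0.337 − 1/0.479)/(4πk) = 0.8797/(4π·0.0274) = 2.555 K/W
  R_expanded polystyrene = (1/0.479 − 1/0.759)/(4πk) = 0.7702/(4π·0.0303) = 2.023 K/W
ΣR = 4.757×10^-4 + 2.555 + 2.023 = 4.578 K/W
Q = ΔT/ΣR = (84 K − 292 K)/4.578 = -45.4 W
(Negative Q ⇒ heat flows inward; heat gain = 45.4 W.)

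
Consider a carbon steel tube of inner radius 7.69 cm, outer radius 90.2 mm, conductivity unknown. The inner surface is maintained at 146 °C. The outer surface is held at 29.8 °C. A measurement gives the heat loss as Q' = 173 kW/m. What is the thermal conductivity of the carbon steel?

ΣR = ΔT/Q' = |146 − 29.8|/1.73×10^5 = 6.717×10^-4 m·K/W
ln(r₂/r₁)/(2πk) = 6.717×10^-4 ⇒ k = 0.1595/(2π·6.717×10^-4) = 37.8 W/m·K

k = 37.8 W/m·K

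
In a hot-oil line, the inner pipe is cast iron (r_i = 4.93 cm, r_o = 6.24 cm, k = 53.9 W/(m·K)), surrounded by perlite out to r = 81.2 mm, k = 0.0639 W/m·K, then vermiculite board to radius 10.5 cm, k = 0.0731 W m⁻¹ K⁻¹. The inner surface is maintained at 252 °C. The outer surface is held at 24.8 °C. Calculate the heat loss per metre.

Resistance network (inner→outer):
  R'_cast iron = ln(0.0624/0.0493)/(2πk) = 0.2356/(2π·53.9) = 6.958×10^-4 m·K/W
  R'_perlite = ln(0.0812/0.0624)/(2πk) = 0.2633/(2π·0.0639) = 0.6559 m·K/W
  R'_vermiculite board = ln(0.105/0.0812)/(2πk) = 0.2570/(2π·0.0731) = 0.5596 m·K/W
ΣR = 6.958×10^-4 + 0.6559 + 0.5596 = 1.216 m·K/W
Q' = ΔT/ΣR = (252 °C − 24.8 °C)/1.216 = 187 W/m

Q' = 187 W/m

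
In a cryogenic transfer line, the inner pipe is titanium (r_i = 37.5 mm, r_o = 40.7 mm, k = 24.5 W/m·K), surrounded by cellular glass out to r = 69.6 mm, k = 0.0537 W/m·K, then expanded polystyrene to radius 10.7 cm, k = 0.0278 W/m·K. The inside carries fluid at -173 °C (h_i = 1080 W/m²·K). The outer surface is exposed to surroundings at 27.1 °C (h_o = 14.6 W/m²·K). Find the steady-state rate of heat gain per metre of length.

Q' = 48.1 W/m

Series thermal resistances, inner to outer:
  R'_conv,in = 1/(2πr h) = 1/(2π·0.0375·1080) = 0.003930 m·K/W
  R'_titanium = ln(0.0407/0.0375)/(2πk) = 0.08189/(2π·24.5) = 5.319×10^-4 m·K/W
  R'_cellular glass = ln(0.0696/0.0407)/(2πk) = 0.5365/(2π·0.0537) = 1.590 m·K/W
  R'_expanded polystyrene = ln(0.107/0.0696)/(2πk) = 0.4301/(2π·0.0278) = 2.462 m·K/W
  R'_conv,out = 1/(2πr h) = 1/(2π·0.107·14.6) = 0.1019 m·K/W
ΣR = 0.003930 + 5.319×10^-4 + 1.590 + 2.462 + 0.1019 = 4.158 m·K/W
Q' = ΔT/ΣR = (-173 °C − 27.1 °C)/4.158 = -48.1 W/m
(Negative Q' ⇒ heat flows inward; heat gain = 48.1 W/m.)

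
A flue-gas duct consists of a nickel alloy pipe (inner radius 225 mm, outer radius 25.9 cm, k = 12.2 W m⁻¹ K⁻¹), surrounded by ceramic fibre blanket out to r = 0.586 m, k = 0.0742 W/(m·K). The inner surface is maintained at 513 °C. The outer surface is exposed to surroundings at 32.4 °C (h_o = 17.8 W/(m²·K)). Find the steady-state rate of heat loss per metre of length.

Resistance network (inner→outer):
  R'_nickel alloy = ln(0.259/0.225)/(2πk) = 0.1407/(2π·12.2) = 0.001836 m·K/W
  R'_ceramic fibre blanket = ln(0.586/0.259)/(2πk) = 0.8165/(2π·0.0742) = 1.751 m·K/W
  R'_conv,out = 1/(2πr h) = 1/(2π·0.586·17.8) = 0.01526 m·K/W
ΣR = 0.001836 + 1.751 + 0.01526 = 1.768 m·K/W
Q' = ΔT/ΣR = (513 °C − 32.4 °C)/1.768 = 272 W/m

Q' = 272 W/m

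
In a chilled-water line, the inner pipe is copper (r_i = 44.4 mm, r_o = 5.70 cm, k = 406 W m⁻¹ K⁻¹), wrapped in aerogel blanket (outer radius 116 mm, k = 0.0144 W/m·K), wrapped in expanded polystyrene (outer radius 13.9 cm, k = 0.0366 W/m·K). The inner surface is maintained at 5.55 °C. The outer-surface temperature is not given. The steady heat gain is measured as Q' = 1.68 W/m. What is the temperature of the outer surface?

T_out = 20.1 °C

Series resistances:
  R'_copper = ln(0.0570/0.0444)/(2πk) = 0.2498/(2π·406) = 9.793×10^-5 m·K/W
  R'_aerogel blanket = ln(0.116/0.0570)/(2πk) = 0.7105/(2π·0.0144) = 7.853 m·K/W
  R'_expanded polystyrene = ln(0.139/0.116)/(2πk) = 0.1809/(2π·0.0366) = 0.7866 m·K/W
ΣR = 8.640 m·K/W
ΔT = Q'·ΣR = 1.68 × 8.640 = 14.52 K
Heat flows inward, so T_out = T_in + ΔT = 5.55 + 14.52 = 20.1 °C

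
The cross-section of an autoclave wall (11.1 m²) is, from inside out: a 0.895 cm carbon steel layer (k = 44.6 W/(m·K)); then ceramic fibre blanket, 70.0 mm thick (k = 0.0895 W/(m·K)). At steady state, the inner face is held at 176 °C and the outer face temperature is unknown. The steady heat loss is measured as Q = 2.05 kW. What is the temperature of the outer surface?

Sum the resistances:
  R_carbon steel = L/(kA) = 0.00895/(44.6·11.1) = 1.808×10^-5 K/W
  R_ceramic fibre blanket = L/(kA) = 0.0700/(0.0895·11.1) = 0.07046 K/W
ΣR = 0.07048 K/W
ΔT = Q·ΣR = 2050 × 0.07048 = 144.5 K
Heat flows outward, so T_out = T_in − ΔT = 176 − 144.5 = 31.5 °C

T_out = 31.5 °C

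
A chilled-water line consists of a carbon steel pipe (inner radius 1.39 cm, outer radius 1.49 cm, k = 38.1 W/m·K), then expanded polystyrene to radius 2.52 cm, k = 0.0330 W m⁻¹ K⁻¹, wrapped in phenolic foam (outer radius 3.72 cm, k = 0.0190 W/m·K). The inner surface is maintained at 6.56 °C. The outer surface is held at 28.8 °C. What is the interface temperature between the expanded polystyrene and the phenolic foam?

T = 16.3 °C

Resistance network (inner→outer):
  R'_carbon steel = ln(0.0149/0.0139)/(2πk) = 0.06947/(2π·38.1) = 2.902×10^-4 m·K/W
  R'_expanded polystyrene = ln(0.0252/0.0149)/(2πk) = 0.5255/(2π·0.0330) = 2.534 m·K/W
  R'_phenolic foam = ln(0.0372/0.0252)/(2πk) = 0.3895/(2π·0.0190) = 3.262 m·K/W
ΣR = 2.902×10^-4 + 2.534 + 3.262 = 5.796 m·K/W
Q' = ΔT/ΣR = (6.56 °C − 28.8 °C)/5.796 = -3.837 W/m
From the inner boundary to the expanded polystyrene/phenolic foam interface, ΣR_partial = 2.534 m·K/W.
T_interface = T_in − Q'·ΣR_partial = 6.56 °C − (-3.837)(2.534) = 16.3 °C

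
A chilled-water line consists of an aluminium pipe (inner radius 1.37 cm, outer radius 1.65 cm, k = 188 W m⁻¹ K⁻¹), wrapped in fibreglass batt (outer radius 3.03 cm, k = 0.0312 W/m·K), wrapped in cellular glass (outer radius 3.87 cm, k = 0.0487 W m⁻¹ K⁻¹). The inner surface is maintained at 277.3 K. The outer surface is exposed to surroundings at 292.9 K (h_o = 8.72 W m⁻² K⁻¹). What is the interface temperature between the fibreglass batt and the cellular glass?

T = 288.4 K

Resistance network (inner→outer):
  R'_aluminium = ln(0.0165/0.0137)/(2πk) = 0.1860/(2π·188) = 1.574×10^-4 m·K/W
  R'_fibreglass batt = ln(0.0303/0.0165)/(2πk) = 0.6078/(2π·0.0312) = 3.100 m·K/W
  R'_cellular glass = ln(0.0387/0.0303)/(2πk) = 0.2447/(2π·0.0487) = 0.7997 m·K/W
  R'_conv,out = 1/(2πr h) = 1/(2π·0.0387·8.72) = 0.4716 m·K/W
ΣR = 1.574×10^-4 + 3.100 + 0.7997 + 0.4716 = 4.371 m·K/W
Q' = ΔT/ΣR = (277.3 K − 292.9 K)/4.371 = -3.569 W/m
From the inner boundary to the fibreglass batt/cellular glass interface, ΣR_partial = 3.100 m·K/W.
T_interface = T_in − Q'·ΣR_partial = 277.3 K − (-3.569)(3.100) = 288.4 K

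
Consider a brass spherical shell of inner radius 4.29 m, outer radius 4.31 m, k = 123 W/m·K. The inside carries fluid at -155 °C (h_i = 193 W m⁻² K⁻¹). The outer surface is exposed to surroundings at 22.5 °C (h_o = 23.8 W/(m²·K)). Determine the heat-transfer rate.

Resistance network (inner→outer):
  R_conv,in = 1/(4πr²h) = 1/(4π·4.29²·193) = 2.240×10^-5 K/W
  R_brass = (1/4.29 − 1/4.31)/(4πk) = 0.001082/(4π·123) = 6.998×10^-7 K/W
  R_conv,out = 1/(4πr²h) = 1/(4π·4.31²·23.8) = 1.800×10^-4 K/W
ΣR = 2.240×10^-5 + 6.998×10^-7 + 1.800×10^-4 = 2.031×10^-4 K/W
Q = ΔT/ΣR = (-155 °C − 22.5 °C)/2.031×10^-4 = -8.74×10^5 W
(Negative Q ⇒ heat flows inward; heat gain = 8.74×10^5 W.)

Q = 874 kW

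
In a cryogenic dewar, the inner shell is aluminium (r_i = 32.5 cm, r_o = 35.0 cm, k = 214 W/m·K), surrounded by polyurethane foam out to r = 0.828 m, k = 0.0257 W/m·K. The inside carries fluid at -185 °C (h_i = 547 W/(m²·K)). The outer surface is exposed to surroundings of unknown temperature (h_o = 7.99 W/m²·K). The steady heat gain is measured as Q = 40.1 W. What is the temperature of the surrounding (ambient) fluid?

T_out = 20.4 °C

Series resistances:
  R_conv,in = 1/(4πr²h) = 1/(4π·0.325²·547) = 0.001377 K/W
  R_aluminium = (1/0.325 − 1/0.350)/(4πk) = 0.2198/(4π·214) = 8.173×10^-5 K/W
  R_polyurethane foam = (1/0.350 − 1/0.828)/(4πk) = 1.649/(4π·0.0257) = 5.107 K/W
  R_conv,out = 1/(4πr²h) = 1/(4π·0.828²·7.99) = 0.01453 K/W
ΣR = 5.123 K/W
ΔT = Q·ΣR = 40.1 × 5.123 = 205.4 K
Heat flows inward, so T_out = T_in + ΔT = -185 + 205.4 = 20.4 °C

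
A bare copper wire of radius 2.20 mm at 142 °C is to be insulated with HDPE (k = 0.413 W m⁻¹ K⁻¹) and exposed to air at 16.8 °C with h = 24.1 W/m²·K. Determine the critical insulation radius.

r_cr = 1.71 cm

For a cylinder, r_cr = k_ins/h = 0.413/24.1 = 0.0171 m = 1.71 cm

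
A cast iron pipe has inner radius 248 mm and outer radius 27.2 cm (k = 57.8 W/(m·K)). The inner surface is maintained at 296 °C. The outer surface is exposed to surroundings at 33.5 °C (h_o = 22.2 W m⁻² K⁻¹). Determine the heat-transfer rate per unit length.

Resistance network (inner→outer):
  R'_cast iron = ln(0.272/0.248)/(2πk) = 0.09237/(2π·57.8) = 2.544×10^-4 m·K/W
  R'_conv,out = 1/(2πr h) = 1/(2π·0.272·22.2) = 0.02636 m·K/W
ΣR = 2.544×10^-4 + 0.02636 = 0.02661 m·K/W
Q' = ΔT/ΣR = (296 °C − 33.5 °C)/0.02661 = 9860 W/m

Q' = 9.86 kW/m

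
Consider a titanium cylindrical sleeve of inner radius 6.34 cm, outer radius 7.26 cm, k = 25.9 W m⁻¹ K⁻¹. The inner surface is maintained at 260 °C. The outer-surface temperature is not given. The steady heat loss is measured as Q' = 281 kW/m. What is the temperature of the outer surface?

T_out = 26.0 °C

Series resistances:
  R'_titanium = ln(0.0726/0.0634)/(2πk) = 0.1355/(2π·25.9) = 8.327×10^-4 m·K/W
ΣR = 8.327×10^-4 m·K/W
ΔT = Q'·ΣR = 2.81×10^5 × 8.327×10^-4 = 234.0 K
Heat flows outward, so T_out = T_in − ΔT = 260 − 234.0 = 26.0 °C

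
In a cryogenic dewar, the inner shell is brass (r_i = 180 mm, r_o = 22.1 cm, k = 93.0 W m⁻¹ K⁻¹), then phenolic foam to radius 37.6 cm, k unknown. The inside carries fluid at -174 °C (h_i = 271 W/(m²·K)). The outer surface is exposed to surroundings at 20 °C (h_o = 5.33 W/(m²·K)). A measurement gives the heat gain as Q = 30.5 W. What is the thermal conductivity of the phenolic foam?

ΣR = ΔT/Q = |-174 − 20|/30.5 = 6.361 K/W
Known resistances:
  R_conv,in = 1/(4πr²h) = 1/(4π·0.180²·271) = 0.009063 K/W
  R_brass = (1/0.180 − 1/0.221)/(4πk) = 1.031/(4π·93.0) = 8.819×10^-4 K/W
  R_conv,out = 1/(4πr²h) = 1/(4π·0.376²·5.33) = 0.1056 K/W
R_phenolic foam = ΣR − ΣR_known = 6.361 − 0.1155 = 6.245 K/W
(1/r₁−1/r₂)/(4πk) = 6.245 ⇒ k = 1.865/(4π·6.245) = 0.0238 W/m·K

k = 0.0238 W/m·K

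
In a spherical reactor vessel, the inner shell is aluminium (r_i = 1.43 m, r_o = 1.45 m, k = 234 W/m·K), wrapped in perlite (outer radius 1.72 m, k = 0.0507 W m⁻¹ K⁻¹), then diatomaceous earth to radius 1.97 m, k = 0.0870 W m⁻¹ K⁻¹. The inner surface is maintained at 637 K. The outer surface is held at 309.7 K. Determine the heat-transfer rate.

Resistance network (inner→outer):
  R_aluminium = (1/1.43 − 1/1.45)/(4πk) = 0.009646/(4π·234) = 3.280×10^-6 K/W
  R_perlite = (1/1.45 − 1/1.72)/(4πk) = 0.1083/(4π·0.0507) = 0.1699 K/W
  R_diatomaceous earth = (1/1.72 − 1/1.97)/(4πk) = 0.07378/(4π·0.0870) = 0.06749 K/W
ΣR = 3.280×10^-6 + 0.1699 + 0.06749 = 0.2374 K/W
Q = ΔT/ΣR = (637 K − 309.7 K)/0.2374 = 1380 W

Q = 1380 W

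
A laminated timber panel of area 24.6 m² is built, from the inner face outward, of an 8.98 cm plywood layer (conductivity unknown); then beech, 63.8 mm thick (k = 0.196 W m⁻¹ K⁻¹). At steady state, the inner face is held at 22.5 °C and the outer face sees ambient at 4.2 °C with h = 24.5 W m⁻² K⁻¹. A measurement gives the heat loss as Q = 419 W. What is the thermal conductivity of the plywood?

ΣR = ΔT/Q = |22.5 − 4.2|/419 = 0.04368 K/W
Known resistances:
  R_beech = L/(kA) = 0.0638/(0.196·24.6) = 0.01323 K/W
  R_conv,out = 1/(hA) = 1/(24.5·24.6) = 0.001659 K/W
R_plywood = ΣR − ΣR_known = 0.04368 − 0.01489 = 0.02879 K/W
L/(kA) = 0.02879 ⇒ k = 0.0898/(0.02879·24.6) = 0.127 W/m·K

k = 0.127 W/m·K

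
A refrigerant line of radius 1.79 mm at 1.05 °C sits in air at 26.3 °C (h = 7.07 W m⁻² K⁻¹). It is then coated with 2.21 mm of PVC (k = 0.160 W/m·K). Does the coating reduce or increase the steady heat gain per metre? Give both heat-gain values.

Critical radius for a cylinder: r_cr = k/h = 0.0226 m = 2.26 cm.
Outer radius after coating: r₂ = 0.00179 + 0.00221 = 0.00400 m.
Since r₁ < r_cr and r₂ ≤ r_cr, the coating moves toward the maximum at r_cr — heat gain rises.
Bare: R = 1/(2πr₁h) = 12.58 m·K/W; Q = 25.25/12.58 = 2.01 W/m.
Coated: R = R_cond + R_conv = 6.428 m·K/W; Q = 25.25/6.428 = 3.93 W/m.

increases: 2.01 → 3.93 W/m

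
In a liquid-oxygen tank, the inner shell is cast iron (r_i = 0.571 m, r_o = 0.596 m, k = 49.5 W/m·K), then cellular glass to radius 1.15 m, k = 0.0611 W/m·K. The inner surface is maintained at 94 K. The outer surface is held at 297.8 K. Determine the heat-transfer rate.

Resistance network (inner→outer):
  R_cast iron = (1/0.571 − 1/0.596)/(4πk) = 0.07346/(4π·49.5) = 1.181×10^-4 K/W
  R_cellular glass = (1/0.596 − 1/1.15)/(4πk) = 0.8083/(4π·0.0611) = 1.053 K/W
ΣR = 1.181×10^-4 + 1.053 = 1.053 K/W
Q = ΔT/ΣR = (94 K − 297.8 K)/1.053 = -194 W
(Negative Q ⇒ heat flows inward; heat gain = 194 W.)

Q = 194 W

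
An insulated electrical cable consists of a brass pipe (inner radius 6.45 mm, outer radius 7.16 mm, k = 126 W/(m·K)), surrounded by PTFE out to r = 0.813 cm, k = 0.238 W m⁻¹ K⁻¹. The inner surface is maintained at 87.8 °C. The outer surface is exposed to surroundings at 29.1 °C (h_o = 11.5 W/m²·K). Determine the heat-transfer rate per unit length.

Q' = 32.8 W/m

Treat each layer as a resistance in series:
  R'_brass = ln(0.00716/0.00645)/(2πk) = 0.1044/(2π·126) = 1.319×10^-4 m·K/W
  R'_PTFE = ln(0.00813/0.00716)/(2πk) = 0.1271/(2π·0.238) = 0.08496 m·K/W
  R'_conv,out = 1/(2πr h) = 1/(2π·0.00813·11.5) = 1.702 m·K/W
ΣR = 1.319×10^-4 + 0.08496 + 1.702 = 1.787 m·K/W
Q' = ΔT/ΣR = (87.8 °C − 29.1 °C)/1.787 = 32.8 W/m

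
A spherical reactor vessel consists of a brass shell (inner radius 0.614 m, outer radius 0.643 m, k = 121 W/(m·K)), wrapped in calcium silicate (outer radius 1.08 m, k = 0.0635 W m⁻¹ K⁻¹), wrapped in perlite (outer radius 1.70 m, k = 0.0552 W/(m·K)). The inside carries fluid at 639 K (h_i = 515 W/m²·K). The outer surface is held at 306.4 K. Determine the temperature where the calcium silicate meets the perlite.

Treat each layer as a resistance in series:
  R_conv,in = 1/(4πr²h) = 1/(4π·0.614²·515) = 4.099×10^-4 K/W
  R_brass = (1/0.614 − 1/0.643)/(4πk) = 0.07345/(4π·121) = 4.831×10^-5 K/W
  R_calcium silicate = (1/0.643 − 1/1.08)/(4πk) = 0.6293/(4π·0.0635) = 0.7886 K/W
  R_perlite = (1/1.08 − 1/1.70)/(4πk) = 0.3377/(4π·0.0552) = 0.4868 K/W
ΣR = 4.099×10^-4 + 4.831×10^-5 + 0.7886 + 0.4868 = 1.276 K/W
Q = ΔT/ΣR = (639 K − 306.4 K)/1.276 = 260.7 W
From the inner boundary to the calcium silicate/perlite interface, ΣR_partial = 0.7891 K/W.
T_interface = T_in − Q·ΣR_partial = 639 K − (260.7)(0.7891) = 433 K

T = 433 K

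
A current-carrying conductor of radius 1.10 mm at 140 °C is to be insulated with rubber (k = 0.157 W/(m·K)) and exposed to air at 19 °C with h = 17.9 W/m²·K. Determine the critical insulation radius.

r_cr = 0.877 cm

For a cylinder, r_cr = k_ins/h = 0.157/17.9 = 0.00877 m = 0.877 cm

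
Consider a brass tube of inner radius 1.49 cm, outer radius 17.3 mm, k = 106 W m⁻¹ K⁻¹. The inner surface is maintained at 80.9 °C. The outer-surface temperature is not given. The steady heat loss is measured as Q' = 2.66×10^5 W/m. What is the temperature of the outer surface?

T_out = 21.3 °C

Series resistances:
  R'_brass = ln(0.0173/0.0149)/(2πk) = 0.1493/(2π·106) = 2.242×10^-4 m·K/W
ΣR = 2.242×10^-4 m·K/W
ΔT = Q'·ΣR = 2.66×10^5 × 2.242×10^-4 = 59.64 K
Heat flows outward, so T_out = T_in − ΔT = 80.9 − 59.64 = 21.3 °C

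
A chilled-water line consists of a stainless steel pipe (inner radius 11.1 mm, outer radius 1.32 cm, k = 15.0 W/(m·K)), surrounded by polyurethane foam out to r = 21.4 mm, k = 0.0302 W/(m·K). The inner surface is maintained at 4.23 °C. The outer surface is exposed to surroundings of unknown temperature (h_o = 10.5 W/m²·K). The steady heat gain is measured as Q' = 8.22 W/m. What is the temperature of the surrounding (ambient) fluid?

Sum the resistances:
  R'_stainless steel = ln(0.0132/0.0111)/(2πk) = 0.1733/(2π·15.0) = 0.001838 m·K/W
  R'_polyurethane foam = ln(0.0214/0.0132)/(2πk) = 0.4832/(2π·0.0302) = 2.546 m·K/W
  R'_conv,out = 1/(2πr h) = 1/(2π·0.0214·10.5) = 0.7083 m·K/W
ΣR = 3.256 m·K/W
ΔT = Q'·ΣR = 8.22 × 3.256 = 26.76 K
Heat flows inward, so T_out = T_in + ΔT = 4.23 + 26.76 = 31.0 °C

T_out = 31.0 °C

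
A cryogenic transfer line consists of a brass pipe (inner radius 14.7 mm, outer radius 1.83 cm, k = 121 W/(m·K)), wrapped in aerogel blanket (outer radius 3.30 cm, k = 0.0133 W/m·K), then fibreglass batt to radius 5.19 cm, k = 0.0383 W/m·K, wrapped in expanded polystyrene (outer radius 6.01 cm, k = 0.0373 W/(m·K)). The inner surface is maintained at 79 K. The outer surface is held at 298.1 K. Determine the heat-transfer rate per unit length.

Treat each layer as a resistance in series:
  R'_brass = ln(0.0183/0.0147)/(2πk) = 0.2191/(2π·121) = 2.881×10^-4 m·K/W
  R'_aerogel blanket = ln(0.0330/0.0183)/(2πk) = 0.5896/(2π·0.0133) = 7.056 m·K/W
  R'_fibreglass batt = ln(0.0519/0.0330)/(2πk) = 0.4528/(2π·0.0383) = 1.882 m·K/W
  R'_expanded polystyrene = ln(0.0601/0.0519)/(2πk) = 0.1467/(2π·0.0373) = 0.6259 m·K/W
ΣR = 2.881×10^-4 + 7.056 + 1.882 + 0.6259 = 9.564 m·K/W
Q' = ΔT/ΣR = (79 K − 298.1 K)/9.564 = -22.9 W/m
(Negative Q' ⇒ heat flows inward; heat gain = 22.9 W/m.)

Q' = 22.9 W/m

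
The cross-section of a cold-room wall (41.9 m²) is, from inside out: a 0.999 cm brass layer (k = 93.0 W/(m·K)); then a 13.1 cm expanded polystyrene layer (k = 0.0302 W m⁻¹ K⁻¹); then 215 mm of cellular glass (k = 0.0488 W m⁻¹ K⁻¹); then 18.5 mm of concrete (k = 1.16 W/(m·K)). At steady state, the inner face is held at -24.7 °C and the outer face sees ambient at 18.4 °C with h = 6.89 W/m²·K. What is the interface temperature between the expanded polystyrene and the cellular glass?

Treat each layer as a resistance in series:
  R_brass = L/(kA) = 0.00999/(93.0·41.9) = 2.564×10^-6 K/W
  R_expanded polystyrene = L/(kA) = 0.131/(0.0302·41.9) = 0.1035 K/W
  R_cellular glass = L/(kA) = 0.215/(0.0488·41.9) = 0.1051 K/W
  R_concrete = L/(kA) = 0.0185/(1.16·41.9) = 3.806×10^-4 K/W
  R_conv,out = 1/(hA) = 1/(6.89·41.9) = 0.003464 K/W
ΣR = 2.564×10^-6 + 0.1035 + 0.1051 + 3.806×10^-4 + 0.003464 = 0.2124 K/W
Q = ΔT/ΣR = (-24.7 °C − 18.4 °C)/0.2124 = -202.9 W
From the inner boundary to the expanded polystyrene/cellular glass interface, ΣR_partial = 0.1035 K/W.
T_interface = T_in − Q·ΣR_partial = -24.7 °C − (-202.9)(0.1035) = -3.70 °C

T = -3.70 °C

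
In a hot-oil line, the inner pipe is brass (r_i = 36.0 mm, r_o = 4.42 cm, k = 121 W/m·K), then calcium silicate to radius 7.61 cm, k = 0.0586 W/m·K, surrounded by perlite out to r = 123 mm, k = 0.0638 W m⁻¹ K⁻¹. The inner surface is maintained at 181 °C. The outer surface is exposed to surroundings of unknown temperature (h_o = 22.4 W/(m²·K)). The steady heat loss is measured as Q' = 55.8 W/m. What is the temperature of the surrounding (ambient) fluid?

Sum the resistances:
  R'_brass = ln(0.0442/0.0360)/(2πk) = 0.2052/(2π·121) = 2.699×10^-4 m·K/W
  R'_calcium silicate = ln(0.0761/0.0442)/(2πk) = 0.5433/(2π·0.0586) = 1.476 m·K/W
  R'_perlite = ln(0.123/0.0761)/(2πk) = 0.4801/(2π·0.0638) = 1.198 m·K/W
  R'_conv,out = 1/(2πr h) = 1/(2π·0.123·22.4) = 0.05777 m·K/W
ΣR = 2.731 m·K/W
ΔT = Q'·ΣR = 55.8 × 2.731 = 152.4 K
Heat flows outward, so T_out = T_in − ΔT = 181 − 152.4 = 28.6 °C

T_out = 28.6 °C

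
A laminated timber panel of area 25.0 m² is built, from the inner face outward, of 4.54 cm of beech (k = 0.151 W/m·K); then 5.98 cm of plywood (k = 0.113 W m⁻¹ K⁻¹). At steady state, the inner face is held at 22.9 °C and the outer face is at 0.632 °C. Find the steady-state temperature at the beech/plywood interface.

Series thermal resistances, inner to outer:
  R_beech = L/(kA) = 0.0454/(0.151·25.0) = 0.01203 K/W
  R_plywood = L/(kA) = 0.0598/(0.113·25.0) = 0.02117 K/W
ΣR = 0.01203 + 0.02117 = 0.03320 K/W
Q = ΔT/ΣR = (22.9 °C − 0.632 °C)/0.03320 = 670.7 W
From the inner boundary to the beech/plywood interface, ΣR_partial = 0.01203 K/W.
T_interface = T_in − Q·ΣR_partial = 22.9 °C − (670.7)(0.01203) = 14.8 °C

T = 14.8 °C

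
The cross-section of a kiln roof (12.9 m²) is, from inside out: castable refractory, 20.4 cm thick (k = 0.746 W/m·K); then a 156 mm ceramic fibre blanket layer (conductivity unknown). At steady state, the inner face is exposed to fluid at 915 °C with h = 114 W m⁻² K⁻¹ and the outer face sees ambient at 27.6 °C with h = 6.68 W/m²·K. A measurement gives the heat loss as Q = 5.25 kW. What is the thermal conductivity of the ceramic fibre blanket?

ΣR = ΔT/Q = |915 − 27.6|/5250 = 0.1690 K/W
Known resistances:
  R_conv,in = 1/(hA) = 1/(114·12.9) = 6.800×10^-4 K/W
  R_castable refractory = L/(kA) = 0.204/(0.746·12.9) = 0.02120 K/W
  R_conv,out = 1/(hA) = 1/(6.68·12.9) = 0.01160 K/W
R_ceramic fibre blanket = ΣR − ΣR_known = 0.1690 − 0.03348 = 0.1355 K/W
L/(kA) = 0.1355 ⇒ k = 0.156/(0.1355·12.9) = 0.0892 W/m·K

k = 0.0892 W/m·K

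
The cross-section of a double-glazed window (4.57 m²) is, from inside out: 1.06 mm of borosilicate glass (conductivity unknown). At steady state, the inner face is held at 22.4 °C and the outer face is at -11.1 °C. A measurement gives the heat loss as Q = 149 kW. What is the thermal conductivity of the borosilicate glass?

k = 1.03 W/m·K

ΣR = ΔT/Q = |22.4 − -11.1|/1.49×10^5 = 2.248×10^-4 K/W
L/(kA) = 2.248×10^-4 ⇒ k = 0.00106/(2.248×10^-4·4.57) = 1.03 W/m·K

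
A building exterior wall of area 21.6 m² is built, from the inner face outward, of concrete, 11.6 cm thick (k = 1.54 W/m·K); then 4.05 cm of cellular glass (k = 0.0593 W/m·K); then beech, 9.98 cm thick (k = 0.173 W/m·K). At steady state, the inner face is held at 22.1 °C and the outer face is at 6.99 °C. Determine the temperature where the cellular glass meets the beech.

Treat each layer as a resistance in series:
  R_concrete = L/(kA) = 0.116/(1.54·21.6) = 0.003487 K/W
  R_cellular glass = L/(kA) = 0.0405/(0.0593·21.6) = 0.03162 K/W
  R_beech = L/(kA) = 0.0998/(0.173·21.6) = 0.02671 K/W
ΣR = 0.003487 + 0.03162 + 0.02671 = 0.06182 K/W
Q = ΔT/ΣR = (22.1 °C − 6.99 °C)/0.06182 = 244.4 W
From the inner boundary to the cellular glass/beech interface, ΣR_partial = 0.03511 K/W.
T_interface = T_in − Q·ΣR_partial = 22.1 °C − (244.4)(0.03511) = 13.5 °C

T = 13.5 °C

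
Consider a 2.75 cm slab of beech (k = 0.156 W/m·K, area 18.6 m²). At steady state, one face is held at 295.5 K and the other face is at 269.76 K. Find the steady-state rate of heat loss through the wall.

Q = 2.72 kW

Q = kA·ΔT/L = 0.156 × 18.6 × |295.5 K − 269.76 K| / 0.0275 = 2720 W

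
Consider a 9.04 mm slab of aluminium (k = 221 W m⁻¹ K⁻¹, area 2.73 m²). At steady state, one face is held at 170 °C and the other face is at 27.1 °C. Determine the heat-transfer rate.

Q = kA·ΔT/L = 221 × 2.73 × |170 °C − 27.1 °C| / 0.00904 = 9.54×10^6 W

Q = 9.54×10^6 W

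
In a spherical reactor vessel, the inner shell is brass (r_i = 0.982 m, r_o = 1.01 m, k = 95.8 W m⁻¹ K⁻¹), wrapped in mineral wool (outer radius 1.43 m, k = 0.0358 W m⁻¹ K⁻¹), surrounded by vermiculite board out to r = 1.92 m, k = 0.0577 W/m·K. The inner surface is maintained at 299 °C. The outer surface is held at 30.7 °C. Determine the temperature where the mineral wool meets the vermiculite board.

Treat each layer as a resistance in series:
  R_brass = (1/0.982 − 1/1.01)/(4πk) = 0.02823/(4π·95.8) = 2.345×10^-5 K/W
  R_mineral wool = (1/1.01 − 1/1.43)/(4πk) = 0.2908/(4π·0.0358) = 0.6464 K/W
  R_vermiculite board = (1/1.43 − 1/1.92)/(4πk) = 0.1785/(4π·0.0577) = 0.2461 K/W
ΣR = 2.345×10^-5 + 0.6464 + 0.2461 = 0.8925 K/W
Q = ΔT/ΣR = (299 °C − 30.7 °C)/0.8925 = 300.6 W
From the inner boundary to the mineral wool/vermiculite board interface, ΣR_partial = 0.6464 K/W.
T_interface = T_in − Q·ΣR_partial = 299 °C − (300.6)(0.6464) = 105 °C

T = 105 °C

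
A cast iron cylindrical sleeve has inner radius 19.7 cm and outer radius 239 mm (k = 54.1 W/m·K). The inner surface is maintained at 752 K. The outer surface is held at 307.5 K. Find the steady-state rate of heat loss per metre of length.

Q' = 782 kW/m

Q' = 2πk·ΔT/ln(r₂/r₁) = 2π × 54.1 × 444.5 / ln(0.239/0.197) = 7.82×10^5 W/m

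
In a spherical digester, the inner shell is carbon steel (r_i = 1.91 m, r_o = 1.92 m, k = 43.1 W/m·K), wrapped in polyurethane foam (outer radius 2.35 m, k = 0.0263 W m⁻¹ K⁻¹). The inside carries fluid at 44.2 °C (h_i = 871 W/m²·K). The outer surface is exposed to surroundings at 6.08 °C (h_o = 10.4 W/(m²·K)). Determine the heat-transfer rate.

Q = 132 W

Series thermal resistances, inner to outer:
  R_conv,in = 1/(4πr²h) = 1/(4π·1.91²·871) = 2.504×10^-5 K/W
  R_carbon steel = (1/1.91 − 1/1.92)/(4πk) = 0.002727/(4π·43.1) = 5.035×10^-6 K/W
  R_polyurethane foam = (1/1.92 − 1/2.35)/(4πk) = 0.09530/(4π·0.0263) = 0.2884 K/W
  R_conv,out = 1/(4πr²h) = 1/(4π·2.35²·10.4) = 0.001386 K/W
ΣR = 2.504×10^-5 + 5.035×10^-6 + 0.2884 + 0.001386 = 0.2898 K/W
Q = ΔT/ΣR = (44.2 °C − 6.08 °C)/0.2898 = 132 W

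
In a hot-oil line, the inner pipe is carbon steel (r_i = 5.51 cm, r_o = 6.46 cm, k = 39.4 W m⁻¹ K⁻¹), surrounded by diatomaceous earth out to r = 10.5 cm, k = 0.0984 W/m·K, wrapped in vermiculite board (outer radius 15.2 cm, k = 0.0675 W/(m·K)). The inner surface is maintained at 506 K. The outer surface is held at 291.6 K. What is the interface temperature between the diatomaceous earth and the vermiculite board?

Resistance network (inner→outer):
  R'_carbon steel = ln(0.0646/0.0551)/(2πk) = 0.1591/(2π·39.4) = 6.425×10^-4 m·K/W
  R'_diatomaceous earth = ln(0.105/0.0646)/(2πk) = 0.4857/(2π·0.0984) = 0.7857 m·K/W
  R'_vermiculite board = ln(0.152/0.105)/(2πk) = 0.3699/(2π·0.0675) = 0.8722 m·K/W
ΣR = 6.425×10^-4 + 0.7857 + 0.8722 = 1.659 m·K/W
Q' = ΔT/ΣR = (506 K − 291.6 K)/1.659 = 129.2 W/m
From the inner boundary to the diatomaceous earth/vermiculite board interface, ΣR_partial = 0.7863 m·K/W.
T_interface = T_in − Q'·ΣR_partial = 506 K − (129.2)(0.7863) = 404 K

T = 404 K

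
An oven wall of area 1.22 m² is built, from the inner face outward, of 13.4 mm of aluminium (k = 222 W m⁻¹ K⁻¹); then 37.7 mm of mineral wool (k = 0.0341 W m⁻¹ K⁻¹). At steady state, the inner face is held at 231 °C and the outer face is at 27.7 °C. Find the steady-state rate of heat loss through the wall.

Q = 224 W

Treat each layer as a resistance in series:
  R_aluminium = L/(kA) = 0.0134/(222·1.22) = 4.948×10^-5 K/W
  R_mineral wool = L/(kA) = 0.0377/(0.0341·1.22) = 0.9062 K/W
ΣR = 4.948×10^-5 + 0.9062 = 0.9062 K/W
Q = ΔT/ΣR = (231 °C − 27.7 °C)/0.9062 = 224 W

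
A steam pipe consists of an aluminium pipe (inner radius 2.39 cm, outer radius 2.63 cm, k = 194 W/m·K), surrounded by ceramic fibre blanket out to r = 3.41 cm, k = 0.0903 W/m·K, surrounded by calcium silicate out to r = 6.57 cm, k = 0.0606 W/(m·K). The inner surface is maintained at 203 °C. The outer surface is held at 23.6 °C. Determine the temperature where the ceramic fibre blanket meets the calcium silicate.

Treat each layer as a resistance in series:
  R'_aluminium = ln(0.0263/0.0239)/(2πk) = 0.09569/(2π·194) = 7.850×10^-5 m·K/W
  R'_ceramic fibre blanket = ln(0.0341/0.0263)/(2πk) = 0.2597/(2π·0.0903) = 0.4578 m·K/W
  R'_calcium silicate = ln(0.0657/0.0341)/(2πk) = 0.6558/(2π·0.0606) = 1.722 m·K/W
ΣR = 7.850×10^-5 + 0.4578 + 1.722 = 2.180 m·K/W
Q' = ΔT/ΣR = (203 °C − 23.6 °C)/2.180 = 82.29 W/m
From the inner boundary to the ceramic fibre blanket/calcium silicate interface, ΣR_partial = 0.4579 m·K/W.
T_interface = T_in − Q'·ΣR_partial = 203 °C − (82.29)(0.4579) = 165 °C

T = 165 °C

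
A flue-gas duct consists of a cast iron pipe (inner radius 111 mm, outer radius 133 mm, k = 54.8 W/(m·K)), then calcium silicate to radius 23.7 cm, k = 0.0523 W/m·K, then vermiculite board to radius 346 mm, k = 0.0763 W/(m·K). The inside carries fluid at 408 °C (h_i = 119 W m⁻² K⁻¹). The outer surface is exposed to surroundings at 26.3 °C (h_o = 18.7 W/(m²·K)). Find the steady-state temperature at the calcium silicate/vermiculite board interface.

T = 146 °C

Resistance network (inner→outer):
  R'_conv,in = 1/(2πr h) = 1/(2π·0.111·119) = 0.01205 m·K/W
  R'_cast iron = ln(0.133/0.111)/(2πk) = 0.1808/(2π·54.8) = 5.252×10^-4 m·K/W
  R'_calcium silicate = ln(0.237/0.133)/(2πk) = 0.5777/(2π·0.0523) = 1.758 m·K/W
  R'_vermiculite board = ln(0.346/0.237)/(2πk) = 0.3784/(2π·0.0763) = 0.7893 m·K/W
  R'_conv,out = 1/(2πr h) = 1/(2π·0.346·18.7) = 0.02460 m·K/W
ΣR = 0.01205 + 5.252×10^-4 + 1.758 + 0.7893 + 0.02460 = 2.584 m·K/W
Q' = ΔT/ΣR = (408 °C − 26.3 °C)/2.584 = 147.7 W/m
From the inner boundary to the calcium silicate/vermiculite board interface, ΣR_partial = 1.771 m·K/W.
T_interface = T_in − Q'·ΣR_partial = 408 °C − (147.7)(1.771) = 146 °C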